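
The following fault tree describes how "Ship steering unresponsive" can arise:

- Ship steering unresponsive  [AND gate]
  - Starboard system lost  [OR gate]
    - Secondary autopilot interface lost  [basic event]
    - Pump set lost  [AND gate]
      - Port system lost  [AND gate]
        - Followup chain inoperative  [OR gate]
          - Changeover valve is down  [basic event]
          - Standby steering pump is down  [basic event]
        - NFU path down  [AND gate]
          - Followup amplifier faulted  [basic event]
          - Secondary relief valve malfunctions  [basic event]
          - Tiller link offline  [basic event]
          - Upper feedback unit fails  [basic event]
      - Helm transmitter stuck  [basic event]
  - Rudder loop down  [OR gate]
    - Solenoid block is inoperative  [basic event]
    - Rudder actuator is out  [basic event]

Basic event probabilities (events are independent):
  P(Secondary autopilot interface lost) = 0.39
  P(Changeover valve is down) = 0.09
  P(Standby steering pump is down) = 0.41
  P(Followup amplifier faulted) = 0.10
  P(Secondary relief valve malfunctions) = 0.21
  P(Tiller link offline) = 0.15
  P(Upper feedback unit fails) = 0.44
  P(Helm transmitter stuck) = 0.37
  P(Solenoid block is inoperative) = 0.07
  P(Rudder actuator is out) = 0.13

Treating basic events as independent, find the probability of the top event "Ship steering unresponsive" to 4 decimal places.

P(Followup chain inoperative) [OR] = 1 − (1−0.09) × (1−0.41) = 0.463100
P(NFU path down) [AND] = 0.10 × 0.21 × 0.15 × 0.44 = 0.001386
P(Port system lost) [AND] = 0.463100 × 0.001386 = 0.000642
P(Pump set lost) [AND] = 0.000642 × 0.37 = 0.000238
P(Starboard system lost) [OR] = 1 − (1−0.39) × (1−0.000238) = 0.390145
P(Rudder loop down) [OR] = 1 − (1−0.07) × (1−0.13) = 0.190900
P(Ship steering unresponsive) [AND] = 0.390145 × 0.190900 = 0.074479
Rounded to 4 decimal places: P(Ship steering unresponsive) ≈ 0.0745.

0.0745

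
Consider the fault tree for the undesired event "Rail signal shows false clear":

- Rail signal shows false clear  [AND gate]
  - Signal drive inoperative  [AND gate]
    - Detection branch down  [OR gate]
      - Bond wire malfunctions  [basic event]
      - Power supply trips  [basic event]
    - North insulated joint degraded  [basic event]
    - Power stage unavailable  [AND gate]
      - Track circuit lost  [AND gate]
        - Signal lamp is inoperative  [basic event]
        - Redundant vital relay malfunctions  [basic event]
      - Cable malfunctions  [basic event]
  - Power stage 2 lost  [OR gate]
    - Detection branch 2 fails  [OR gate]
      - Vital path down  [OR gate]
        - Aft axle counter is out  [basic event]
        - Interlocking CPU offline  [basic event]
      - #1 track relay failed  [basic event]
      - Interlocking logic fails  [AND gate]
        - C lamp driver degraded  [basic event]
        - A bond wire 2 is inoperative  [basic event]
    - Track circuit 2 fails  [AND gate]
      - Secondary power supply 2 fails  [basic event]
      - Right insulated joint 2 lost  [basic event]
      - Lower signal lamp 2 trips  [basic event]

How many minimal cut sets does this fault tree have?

Detection branch down [OR]: union of children's cut sets → 2 cut set(s).
Track circuit lost [AND]: one cut set from each child combined → 1 × 1 = 1 cut set(s).
Power stage unavailable [AND]: one cut set from each child combined → 1 × 1 = 1 cut set(s).
Signal drive inoperative [AND]: one cut set from each child combined → 2 × 1 × 1 = 2 cut set(s).
Vital path down [OR]: union of children's cut sets → 2 cut set(s).
Interlocking logic fails [AND]: one cut set from each child combined → 1 × 1 = 1 cut set(s).
Detection branch 2 fails [OR]: union of children's cut sets → 4 cut set(s).
Track circuit 2 fails [AND]: one cut set from each child combined → 1 × 1 × 1 = 1 cut set(s).
Power stage 2 lost [OR]: union of children's cut sets → 5 cut set(s).
Rail signal shows false clear [AND]: one cut set from each child combined → 2 × 5 = 10 cut set(s).
Minimal cut sets: {Aft axle counter is out, Bond wire malfunctions, Cable malfunctions, North insulated joint degraded, Redundant vital relay malfunctions, Signal lamp is inoperative}; {Bond wire malfunctions, Cable malfunctions, Interlocking CPU offline, North insulated joint degraded, Redundant vital relay malfunctions, Signal lamp is inoperative}; {#1 track relay failed, Bond wire malfunctions, Cable malfunctions, North insulated joint degraded, Redundant vital relay malfunctions, Signal lamp is inoperative}; {A bond wire 2 is inoperative, Bond wire malfunctions, C lamp driver degraded, Cable malfunctions, North insulated joint degraded, Redundant vital relay malfunctions, Signal lamp is inoperative}; {Bond wire malfunctions, Cable malfunctions, Lower signal lamp 2 trips, North insulated joint degraded, Redundant vital relay malfunctions, Right insulated joint 2 lost, Secondary power supply 2 fails, Signal lamp is inoperative}; {Aft axle counter is out, Cable malfunctions, North insulated joint degraded, Power supply trips, Redundant vital relay malfunctions, Signal lamp is inoperative}; {Cable malfunctions, Interlocking CPU offline, North insulated joint degraded, Power supply trips, Redundant vital relay malfunctions, Signal lamp is inoperative}; {#1 track relay failed, Cable malfunctions, North insulated joint degraded, Power supply trips, Redundant vital relay malfunctions, Signal lamp is inoperative}; {A bond wire 2 is inoperative, C lamp driver degraded, Cable malfunctions, North insulated joint degraded, Power supply trips, Redundant vital relay malfunctions, Signal lamp is inoperative}; {Cable malfunctions, Lower signal lamp 2 trips, North insulated joint degraded, Power supply trips, Redundant vital relay malfunctions, Right insulated joint 2 lost, Secondary power supply 2 fails, Signal lamp is inoperative}.

10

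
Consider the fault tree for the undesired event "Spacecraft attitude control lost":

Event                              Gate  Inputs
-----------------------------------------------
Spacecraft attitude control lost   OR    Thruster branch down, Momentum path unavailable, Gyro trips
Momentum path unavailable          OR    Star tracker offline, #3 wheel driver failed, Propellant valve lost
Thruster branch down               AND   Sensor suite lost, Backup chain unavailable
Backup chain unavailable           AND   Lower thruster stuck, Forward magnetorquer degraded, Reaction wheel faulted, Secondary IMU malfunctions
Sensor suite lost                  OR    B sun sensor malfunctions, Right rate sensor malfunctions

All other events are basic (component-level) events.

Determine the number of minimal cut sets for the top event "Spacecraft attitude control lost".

6

Sensor suite lost [OR]: union of children's cut sets → 2 cut set(s).
Backup chain unavailable [AND]: one cut set from each child combined → 1 × 1 × 1 × 1 = 1 cut set(s).
Thruster branch down [AND]: one cut set from each child combined → 2 × 1 = 2 cut set(s).
Momentum path unavailable [OR]: union of children's cut sets → 3 cut set(s).
Spacecraft attitude control lost [OR]: union of children's cut sets → 6 cut set(s).
Minimal cut sets: {B sun sensor malfunctions, Forward magnetorquer degraded, Lower thruster stuck, Reaction wheel faulted, Secondary IMU malfunctions}; {Forward magnetorquer degraded, Lower thruster stuck, Reaction wheel faulted, Right rate sensor malfunctions, Secondary IMU malfunctions}; {Star tracker offline}; {#3 wheel driver failed}; {Propellant valve lost}; {Gyro trips}.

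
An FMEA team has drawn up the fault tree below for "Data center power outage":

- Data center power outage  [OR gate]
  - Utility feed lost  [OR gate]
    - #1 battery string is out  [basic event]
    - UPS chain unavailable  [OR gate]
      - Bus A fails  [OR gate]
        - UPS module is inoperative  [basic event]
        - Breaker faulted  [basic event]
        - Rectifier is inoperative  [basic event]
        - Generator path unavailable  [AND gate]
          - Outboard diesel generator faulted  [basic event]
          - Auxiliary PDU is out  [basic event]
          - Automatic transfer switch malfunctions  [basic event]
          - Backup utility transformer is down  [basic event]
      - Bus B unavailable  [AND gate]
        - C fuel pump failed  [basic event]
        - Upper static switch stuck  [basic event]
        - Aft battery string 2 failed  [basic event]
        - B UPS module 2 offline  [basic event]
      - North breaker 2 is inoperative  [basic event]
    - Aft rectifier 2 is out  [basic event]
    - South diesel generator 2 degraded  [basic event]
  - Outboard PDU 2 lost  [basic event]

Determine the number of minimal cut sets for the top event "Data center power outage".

10

Generator path unavailable [AND]: one cut set from each child combined → 1 × 1 × 1 × 1 = 1 cut set(s).
Bus A fails [OR]: union of children's cut sets → 4 cut set(s).
Bus B unavailable [AND]: one cut set from each child combined → 1 × 1 × 1 × 1 = 1 cut set(s).
UPS chain unavailable [OR]: union of children's cut sets → 6 cut set(s).
Utility feed lost [OR]: union of children's cut sets → 9 cut set(s).
Data center power outage [OR]: union of children's cut sets → 10 cut set(s).
Minimal cut sets: {#1 battery string is out}; {UPS module is inoperative}; {Breaker faulted}; {Rectifier is inoperative}; {Automatic transfer switch malfunctions, Auxiliary PDU is out, Backup utility transformer is down, Outboard diesel generator faulted}; {Aft battery string 2 failed, B UPS module 2 offline, C fuel pump failed, Upper static switch stuck}; {North breaker 2 is inoperative}; {Aft rectifier 2 is out}; {South diesel generator 2 degraded}; {Outboard PDU 2 lost}.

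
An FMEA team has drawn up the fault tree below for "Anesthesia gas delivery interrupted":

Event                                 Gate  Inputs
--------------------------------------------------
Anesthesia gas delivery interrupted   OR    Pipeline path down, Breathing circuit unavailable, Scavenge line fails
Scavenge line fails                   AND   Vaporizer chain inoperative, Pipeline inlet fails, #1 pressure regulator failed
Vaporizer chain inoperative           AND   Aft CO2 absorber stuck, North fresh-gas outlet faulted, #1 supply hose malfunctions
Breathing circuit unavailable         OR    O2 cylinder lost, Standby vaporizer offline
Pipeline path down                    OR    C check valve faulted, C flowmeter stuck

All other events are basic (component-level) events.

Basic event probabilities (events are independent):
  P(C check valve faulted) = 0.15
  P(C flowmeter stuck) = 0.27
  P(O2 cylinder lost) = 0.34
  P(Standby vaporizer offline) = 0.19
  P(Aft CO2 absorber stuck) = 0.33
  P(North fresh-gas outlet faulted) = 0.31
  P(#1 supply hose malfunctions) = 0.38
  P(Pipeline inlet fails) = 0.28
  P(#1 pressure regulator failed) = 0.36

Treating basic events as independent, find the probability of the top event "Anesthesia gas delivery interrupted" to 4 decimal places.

P(Pipeline path down) [OR] = 1 − (1−0.15) × (1−0.27) = 0.379500
P(Breathing circuit unavailable) [OR] = 1 − (1−0.34) × (1−0.19) = 0.465400
P(Vaporizer chain inoperative) [AND] = 0.33 × 0.31 × 0.38 = 0.038874
P(Scavenge line fails) [AND] = 0.038874 × 0.28 × 0.36 = 0.003918
P(Anesthesia gas delivery interrupted) [OR] = 1 − (1−0.379500) × (1−0.465400) × (1−0.003918) = 0.669580
Rounded to 4 decimal places: P(Anesthesia gas delivery interrupted) ≈ 0.6696.

0.6696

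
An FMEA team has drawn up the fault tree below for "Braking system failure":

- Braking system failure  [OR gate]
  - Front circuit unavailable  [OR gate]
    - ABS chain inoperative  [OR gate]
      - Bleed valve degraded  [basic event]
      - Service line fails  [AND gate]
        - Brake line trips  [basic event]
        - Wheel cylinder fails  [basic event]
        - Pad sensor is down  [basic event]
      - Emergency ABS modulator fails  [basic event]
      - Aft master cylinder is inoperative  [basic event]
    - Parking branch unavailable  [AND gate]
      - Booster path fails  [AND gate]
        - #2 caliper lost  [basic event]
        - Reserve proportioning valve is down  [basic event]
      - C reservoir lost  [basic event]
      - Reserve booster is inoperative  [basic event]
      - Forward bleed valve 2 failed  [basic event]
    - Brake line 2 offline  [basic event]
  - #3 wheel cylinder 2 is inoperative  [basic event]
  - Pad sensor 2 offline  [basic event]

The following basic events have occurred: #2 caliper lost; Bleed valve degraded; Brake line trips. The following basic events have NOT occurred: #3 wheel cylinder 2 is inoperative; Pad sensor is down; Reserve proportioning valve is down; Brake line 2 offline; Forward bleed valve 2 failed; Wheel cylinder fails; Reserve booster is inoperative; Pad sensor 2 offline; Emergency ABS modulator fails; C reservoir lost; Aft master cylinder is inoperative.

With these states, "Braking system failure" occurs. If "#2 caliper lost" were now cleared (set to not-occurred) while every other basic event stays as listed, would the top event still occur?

Counterfactual: set "#2 caliper lost" to not occurred.
Service line fails [AND]: Brake line trips=occurs, Wheel cylinder fails=not, Pad sensor is down=not → not all inputs occur → does not occur.
ABS chain inoperative [OR]: Bleed valve degraded=occurs, Service line fails=not, Emergency ABS modulator fails=not, Aft master cylinder is inoperative=not → at least one input occurs → occurs.
Booster path fails [AND]: #2 caliper lost=not, Reserve proportioning valve is down=not → not all inputs occur → does not occur.
Parking branch unavailable [AND]: Booster path fails=not, C reservoir lost=not, Reserve booster is inoperative=not, Forward bleed valve 2 failed=not → not all inputs occur → does not occur.
Front circuit unavailable [OR]: ABS chain inoperative=occurs, Parking branch unavailable=not, Brake line 2 offline=not → at least one input occurs → occurs.
Braking system failure [OR]: Front circuit unavailable=occurs, #3 wheel cylinder 2 is inoperative=not, Pad sensor 2 offline=not → at least one input occurs → occurs.

Yes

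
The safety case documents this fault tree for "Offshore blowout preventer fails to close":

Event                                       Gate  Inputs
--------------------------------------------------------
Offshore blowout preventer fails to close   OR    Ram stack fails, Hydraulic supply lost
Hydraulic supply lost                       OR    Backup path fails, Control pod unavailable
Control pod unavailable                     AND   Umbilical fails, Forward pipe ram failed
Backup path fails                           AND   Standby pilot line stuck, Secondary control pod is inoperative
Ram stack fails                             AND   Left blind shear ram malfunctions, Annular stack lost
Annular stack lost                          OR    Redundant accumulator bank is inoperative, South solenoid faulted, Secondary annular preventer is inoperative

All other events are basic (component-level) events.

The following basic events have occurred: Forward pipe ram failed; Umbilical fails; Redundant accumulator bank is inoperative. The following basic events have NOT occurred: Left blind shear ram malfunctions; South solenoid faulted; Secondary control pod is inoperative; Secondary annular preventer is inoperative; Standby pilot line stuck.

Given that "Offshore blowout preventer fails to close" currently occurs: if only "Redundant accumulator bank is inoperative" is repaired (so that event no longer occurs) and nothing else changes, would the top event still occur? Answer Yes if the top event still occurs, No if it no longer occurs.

Counterfactual: set "Redundant accumulator bank is inoperative" to not occurred.
Annular stack lost [OR]: Redundant accumulator bank is inoperative=not, South solenoid faulted=not, Secondary annular preventer is inoperative=not → no input occurs → does not occur.
Ram stack fails [AND]: Left blind shear ram malfunctions=not, Annular stack lost=not → not all inputs occur → does not occur.
Backup path fails [AND]: Standby pilot line stuck=not, Secondary control pod is inoperative=not → not all inputs occur → does not occur.
Control pod unavailable [AND]: Umbilical fails=occurs, Forward pipe ram failed=occurs → all inputs occur → occurs.
Hydraulic supply lost [OR]: Backup path fails=not, Control pod unavailable=occurs → at least one input occurs → occurs.
Offshore blowout preventer fails to close [OR]: Ram stack fails=not, Hydraulic supply lost=occurs → at least one input occurs → occurs.

Yes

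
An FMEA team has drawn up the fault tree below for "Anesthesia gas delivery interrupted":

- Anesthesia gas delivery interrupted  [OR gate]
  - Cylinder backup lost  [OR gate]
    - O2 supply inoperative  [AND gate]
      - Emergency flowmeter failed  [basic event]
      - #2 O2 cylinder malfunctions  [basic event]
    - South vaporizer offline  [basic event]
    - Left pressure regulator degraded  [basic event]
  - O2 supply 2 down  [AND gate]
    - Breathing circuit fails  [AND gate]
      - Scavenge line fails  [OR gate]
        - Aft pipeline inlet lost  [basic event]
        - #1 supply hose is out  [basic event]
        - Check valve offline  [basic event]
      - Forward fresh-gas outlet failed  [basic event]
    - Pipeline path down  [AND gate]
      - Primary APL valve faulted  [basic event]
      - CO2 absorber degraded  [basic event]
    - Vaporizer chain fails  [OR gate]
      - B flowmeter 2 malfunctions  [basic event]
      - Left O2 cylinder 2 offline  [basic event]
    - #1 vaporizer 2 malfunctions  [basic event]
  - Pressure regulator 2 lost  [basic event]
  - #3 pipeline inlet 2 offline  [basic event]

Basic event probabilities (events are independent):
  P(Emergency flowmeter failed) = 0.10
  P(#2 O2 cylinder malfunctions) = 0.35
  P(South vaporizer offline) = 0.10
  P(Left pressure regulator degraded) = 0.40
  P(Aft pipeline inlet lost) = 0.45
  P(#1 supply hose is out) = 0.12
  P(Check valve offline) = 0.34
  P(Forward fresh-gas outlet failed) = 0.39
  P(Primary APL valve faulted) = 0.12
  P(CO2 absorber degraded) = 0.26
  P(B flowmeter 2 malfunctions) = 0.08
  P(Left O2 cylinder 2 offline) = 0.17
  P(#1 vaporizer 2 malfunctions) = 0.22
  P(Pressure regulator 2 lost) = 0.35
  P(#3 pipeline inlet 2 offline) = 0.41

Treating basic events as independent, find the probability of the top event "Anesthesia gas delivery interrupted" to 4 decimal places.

0.8002

P(O2 supply inoperative) [AND] = 0.10 × 0.35 = 0.035000
P(Cylinder backup lost) [OR] = 1 − (1−0.035000) × (1−0.10) × (1−0.40) = 0.478900
P(Scavenge line fails) [OR] = 1 − (1−0.45) × (1−0.12) × (1−0.34) = 0.680560
P(Breathing circuit fails) [AND] = 0.680560 × 0.39 = 0.265418
P(Pipeline path down) [AND] = 0.12 × 0.26 = 0.031200
P(Vaporizer chain fails) [OR] = 1 − (1−0.08) × (1−0.17) = 0.236400
P(O2 supply 2 down) [AND] = 0.265418 × 0.031200 × 0.236400 × 0.22 = 0.000431
P(Anesthesia gas delivery interrupted) [OR] = 1 − (1−0.478900) × (1−0.000431) × (1−0.35) × (1−0.41) = 0.800244
Rounded to 4 decimal places: P(Anesthesia gas delivery interrupted) ≈ 0.8002.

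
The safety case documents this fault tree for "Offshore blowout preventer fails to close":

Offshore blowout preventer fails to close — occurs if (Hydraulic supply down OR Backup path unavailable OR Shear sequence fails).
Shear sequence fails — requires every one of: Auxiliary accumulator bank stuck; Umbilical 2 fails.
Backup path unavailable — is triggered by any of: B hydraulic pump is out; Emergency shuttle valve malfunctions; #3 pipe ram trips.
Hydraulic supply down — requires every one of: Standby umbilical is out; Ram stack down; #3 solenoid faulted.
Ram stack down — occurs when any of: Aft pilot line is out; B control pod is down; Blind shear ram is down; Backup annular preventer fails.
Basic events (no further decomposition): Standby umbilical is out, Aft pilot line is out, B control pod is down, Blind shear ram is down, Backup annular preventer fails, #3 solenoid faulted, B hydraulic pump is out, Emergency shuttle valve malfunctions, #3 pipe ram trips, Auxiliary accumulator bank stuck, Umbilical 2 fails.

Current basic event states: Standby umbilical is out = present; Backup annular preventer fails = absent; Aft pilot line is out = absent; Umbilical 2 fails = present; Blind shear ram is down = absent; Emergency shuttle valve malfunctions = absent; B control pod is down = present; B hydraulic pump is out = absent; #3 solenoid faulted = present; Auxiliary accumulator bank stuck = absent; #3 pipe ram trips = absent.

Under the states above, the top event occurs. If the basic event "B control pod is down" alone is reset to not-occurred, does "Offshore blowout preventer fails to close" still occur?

No

Counterfactual: set "B control pod is down" to not occurred.
Ram stack down [OR]: Aft pilot line is out=not, B control pod is down=not, Blind shear ram is down=not, Backup annular preventer fails=not → no input occurs → does not occur.
Hydraulic supply down [AND]: Standby umbilical is out=occurs, Ram stack down=not, #3 solenoid faulted=occurs → not all inputs occur → does not occur.
Backup path unavailable [OR]: B hydraulic pump is out=not, Emergency shuttle valve malfunctions=not, #3 pipe ram trips=not → no input occurs → does not occur.
Shear sequence fails [AND]: Auxiliary accumulator bank stuck=not, Umbilical 2 fails=occurs → not all inputs occur → does not occur.
Offshore blowout preventer fails to close [OR]: Hydraulic supply down=not, Backup path unavailable=not, Shear sequence fails=not → no input occurs → does not occur.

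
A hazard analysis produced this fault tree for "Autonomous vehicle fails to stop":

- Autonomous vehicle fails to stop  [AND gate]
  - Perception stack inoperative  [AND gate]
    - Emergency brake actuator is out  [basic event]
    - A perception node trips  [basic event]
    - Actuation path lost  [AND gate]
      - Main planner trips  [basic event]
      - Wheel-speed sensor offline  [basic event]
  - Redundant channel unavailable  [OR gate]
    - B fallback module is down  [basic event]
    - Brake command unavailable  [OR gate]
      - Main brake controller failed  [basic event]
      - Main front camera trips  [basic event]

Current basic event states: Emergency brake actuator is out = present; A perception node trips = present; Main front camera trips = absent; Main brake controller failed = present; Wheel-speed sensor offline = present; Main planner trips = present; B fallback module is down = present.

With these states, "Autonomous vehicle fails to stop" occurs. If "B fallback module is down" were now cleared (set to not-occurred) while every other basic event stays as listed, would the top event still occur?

Counterfactual: set "B fallback module is down" to not occurred.
Actuation path lost [AND]: Main planner trips=occurs, Wheel-speed sensor offline=occurs → all inputs occur → occurs.
Perception stack inoperative [AND]: Emergency brake actuator is out=occurs, A perception node trips=occurs, Actuation path lost=occurs → all inputs occur → occurs.
Brake command unavailable [OR]: Main brake controller failed=occurs, Main front camera trips=not → at least one input occurs → occurs.
Redundant channel unavailable [OR]: B fallback module is down=not, Brake command unavailable=occurs → at least one input occurs → occurs.
Autonomous vehicle fails to stop [AND]: Perception stack inoperative=occurs, Redundant channel unavailable=occurs → all inputs occur → occurs.

Yes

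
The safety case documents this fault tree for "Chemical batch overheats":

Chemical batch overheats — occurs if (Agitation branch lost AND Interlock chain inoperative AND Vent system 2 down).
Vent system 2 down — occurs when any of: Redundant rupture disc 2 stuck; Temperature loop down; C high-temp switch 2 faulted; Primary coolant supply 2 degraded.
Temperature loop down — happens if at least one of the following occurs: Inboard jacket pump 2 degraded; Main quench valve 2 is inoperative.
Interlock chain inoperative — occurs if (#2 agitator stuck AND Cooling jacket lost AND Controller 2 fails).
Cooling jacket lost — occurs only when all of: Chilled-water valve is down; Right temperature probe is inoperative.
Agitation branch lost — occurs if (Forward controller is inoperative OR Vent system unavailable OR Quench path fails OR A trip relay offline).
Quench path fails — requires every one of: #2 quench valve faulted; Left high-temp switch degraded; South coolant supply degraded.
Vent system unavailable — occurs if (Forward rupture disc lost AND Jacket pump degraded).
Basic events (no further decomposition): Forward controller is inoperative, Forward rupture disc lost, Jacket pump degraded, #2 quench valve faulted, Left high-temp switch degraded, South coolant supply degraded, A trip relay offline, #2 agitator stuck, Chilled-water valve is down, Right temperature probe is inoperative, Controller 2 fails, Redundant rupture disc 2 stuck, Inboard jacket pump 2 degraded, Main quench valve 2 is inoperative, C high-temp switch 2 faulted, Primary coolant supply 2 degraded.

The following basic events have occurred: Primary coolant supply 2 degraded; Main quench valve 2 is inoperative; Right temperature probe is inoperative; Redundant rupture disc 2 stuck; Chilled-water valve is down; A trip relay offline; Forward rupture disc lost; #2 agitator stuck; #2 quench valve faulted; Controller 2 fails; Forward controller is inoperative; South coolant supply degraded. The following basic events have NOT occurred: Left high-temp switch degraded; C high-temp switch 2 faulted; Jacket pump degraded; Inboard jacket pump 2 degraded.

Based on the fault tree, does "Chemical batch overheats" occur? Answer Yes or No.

Vent system unavailable [AND]: Forward rupture disc lost=occurs, Jacket pump degraded=not → not all inputs occur → does not occur.
Quench path fails [AND]: #2 quench valve faulted=occurs, Left high-temp switch degraded=not, South coolant supply degraded=occurs → not all inputs occur → does not occur.
Agitation branch lost [OR]: Forward controller is inoperative=occurs, Vent system unavailable=not, Quench path fails=not, A trip relay offline=occurs → at least one input occurs → occurs.
Cooling jacket lost [AND]: Chilled-water valve is down=occurs, Right temperature probe is inoperative=occurs → all inputs occur → occurs.
Interlock chain inoperative [AND]: #2 agitator stuck=occurs, Cooling jacket lost=occurs, Controller 2 fails=occurs → all inputs occur → occurs.
Temperature loop down [OR]: Inboard jacket pump 2 degraded=not, Main quench valve 2 is inoperative=occurs → at least one input occurs → occurs.
Vent system 2 down [OR]: Redundant rupture disc 2 stuck=occurs, Temperature loop down=occurs, C high-temp switch 2 faulted=not, Primary coolant supply 2 degraded=occurs → at least one input occurs → occurs.
Chemical batch overheats [AND]: Agitation branch lost=occurs, Interlock chain inoperative=occurs, Vent system 2 down=occurs → all inputs occur → occurs.

Yes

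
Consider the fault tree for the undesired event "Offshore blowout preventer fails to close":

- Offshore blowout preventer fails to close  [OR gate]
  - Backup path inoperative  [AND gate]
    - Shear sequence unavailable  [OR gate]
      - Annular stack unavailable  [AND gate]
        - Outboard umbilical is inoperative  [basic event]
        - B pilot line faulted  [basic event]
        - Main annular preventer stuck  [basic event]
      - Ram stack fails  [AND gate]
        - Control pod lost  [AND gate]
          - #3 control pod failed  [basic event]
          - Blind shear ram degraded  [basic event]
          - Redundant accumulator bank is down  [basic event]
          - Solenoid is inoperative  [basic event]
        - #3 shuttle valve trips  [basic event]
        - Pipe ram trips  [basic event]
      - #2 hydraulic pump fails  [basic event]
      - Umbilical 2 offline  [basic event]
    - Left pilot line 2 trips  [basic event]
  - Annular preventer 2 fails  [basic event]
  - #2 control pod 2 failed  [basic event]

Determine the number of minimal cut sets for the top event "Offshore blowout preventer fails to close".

6

Annular stack unavailable [AND]: one cut set from each child combined → 1 × 1 × 1 = 1 cut set(s).
Control pod lost [AND]: one cut set from each child combined → 1 × 1 × 1 × 1 = 1 cut set(s).
Ram stack fails [AND]: one cut set from each child combined → 1 × 1 × 1 = 1 cut set(s).
Shear sequence unavailable [OR]: union of children's cut sets → 4 cut set(s).
Backup path inoperative [AND]: one cut set from each child combined → 4 × 1 = 4 cut set(s).
Offshore blowout preventer fails to close [OR]: union of children's cut sets → 6 cut set(s).
Minimal cut sets: {B pilot line faulted, Left pilot line 2 trips, Main annular preventer stuck, Outboard umbilical is inoperative}; {#3 control pod failed, #3 shuttle valve trips, Blind shear ram degraded, Left pilot line 2 trips, Pipe ram trips, Redundant accumulator bank is down, Solenoid is inoperative}; {#2 hydraulic pump fails, Left pilot line 2 trips}; {Left pilot line 2 trips, Umbilical 2 offline}; {Annular preventer 2 fails}; {#2 control pod 2 failed}.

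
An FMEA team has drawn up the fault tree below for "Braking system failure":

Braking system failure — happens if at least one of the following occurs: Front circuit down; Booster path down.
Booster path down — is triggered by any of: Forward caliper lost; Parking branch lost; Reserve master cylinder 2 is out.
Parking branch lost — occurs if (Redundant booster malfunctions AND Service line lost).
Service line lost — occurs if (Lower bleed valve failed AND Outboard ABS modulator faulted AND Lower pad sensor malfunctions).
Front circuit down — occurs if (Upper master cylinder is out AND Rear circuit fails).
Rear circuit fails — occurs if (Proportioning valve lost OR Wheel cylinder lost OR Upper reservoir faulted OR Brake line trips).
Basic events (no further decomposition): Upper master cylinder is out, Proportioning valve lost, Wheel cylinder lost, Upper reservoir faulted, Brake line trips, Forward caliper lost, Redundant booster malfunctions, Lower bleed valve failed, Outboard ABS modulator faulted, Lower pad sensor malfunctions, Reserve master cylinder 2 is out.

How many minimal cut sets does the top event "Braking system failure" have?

7

Rear circuit fails [OR]: union of children's cut sets → 4 cut set(s).
Front circuit down [AND]: one cut set from each child combined → 1 × 4 = 4 cut set(s).
Service line lost [AND]: one cut set from each child combined → 1 × 1 × 1 = 1 cut set(s).
Parking branch lost [AND]: one cut set from each child combined → 1 × 1 = 1 cut set(s).
Booster path down [OR]: union of children's cut sets → 3 cut set(s).
Braking system failure [OR]: union of children's cut sets → 7 cut set(s).
Minimal cut sets: {Proportioning valve lost, Upper master cylinder is out}; {Upper master cylinder is out, Wheel cylinder lost}; {Upper master cylinder is out, Upper reservoir faulted}; {Brake line trips, Upper master cylinder is out}; {Forward caliper lost}; {Lower bleed valve failed, Lower pad sensor malfunctions, Outboard ABS modulator faulted, Redundant booster malfunctions}; {Reserve master cylinder 2 is out}.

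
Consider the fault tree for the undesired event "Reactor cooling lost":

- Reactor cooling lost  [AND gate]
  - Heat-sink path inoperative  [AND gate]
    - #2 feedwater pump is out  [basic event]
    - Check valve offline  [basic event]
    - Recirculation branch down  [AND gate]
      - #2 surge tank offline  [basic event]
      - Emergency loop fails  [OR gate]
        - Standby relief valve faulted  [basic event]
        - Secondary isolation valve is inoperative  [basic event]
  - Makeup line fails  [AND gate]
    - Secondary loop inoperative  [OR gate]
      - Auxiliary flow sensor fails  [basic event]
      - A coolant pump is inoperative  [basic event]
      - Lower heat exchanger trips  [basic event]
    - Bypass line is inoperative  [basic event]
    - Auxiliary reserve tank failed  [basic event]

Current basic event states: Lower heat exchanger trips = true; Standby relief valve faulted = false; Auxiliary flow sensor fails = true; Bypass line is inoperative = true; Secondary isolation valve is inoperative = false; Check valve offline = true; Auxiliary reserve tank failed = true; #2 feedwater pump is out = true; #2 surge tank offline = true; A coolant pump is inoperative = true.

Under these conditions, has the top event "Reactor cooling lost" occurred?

Emergency loop fails [OR]: Standby relief valve faulted=not, Secondary isolation valve is inoperative=not → no input occurs → does not occur.
Recirculation branch down [AND]: #2 surge tank offline=occurs, Emergency loop fails=not → not all inputs occur → does not occur.
Heat-sink path inoperative [AND]: #2 feedwater pump is out=occurs, Check valve offline=occurs, Recirculation branch down=not → not all inputs occur → does not occur.
Secondary loop inoperative [OR]: Auxiliary flow sensor fails=occurs, A coolant pump is inoperative=occurs, Lower heat exchanger trips=occurs → at least one input occurs → occurs.
Makeup line fails [AND]: Secondary loop inoperative=occurs, Bypass line is inoperative=occurs, Auxiliary reserve tank failed=occurs → all inputs occur → occurs.
Reactor cooling lost [AND]: Heat-sink path inoperative=not, Makeup line fails=occurs → not all inputs occur → does not occur.

No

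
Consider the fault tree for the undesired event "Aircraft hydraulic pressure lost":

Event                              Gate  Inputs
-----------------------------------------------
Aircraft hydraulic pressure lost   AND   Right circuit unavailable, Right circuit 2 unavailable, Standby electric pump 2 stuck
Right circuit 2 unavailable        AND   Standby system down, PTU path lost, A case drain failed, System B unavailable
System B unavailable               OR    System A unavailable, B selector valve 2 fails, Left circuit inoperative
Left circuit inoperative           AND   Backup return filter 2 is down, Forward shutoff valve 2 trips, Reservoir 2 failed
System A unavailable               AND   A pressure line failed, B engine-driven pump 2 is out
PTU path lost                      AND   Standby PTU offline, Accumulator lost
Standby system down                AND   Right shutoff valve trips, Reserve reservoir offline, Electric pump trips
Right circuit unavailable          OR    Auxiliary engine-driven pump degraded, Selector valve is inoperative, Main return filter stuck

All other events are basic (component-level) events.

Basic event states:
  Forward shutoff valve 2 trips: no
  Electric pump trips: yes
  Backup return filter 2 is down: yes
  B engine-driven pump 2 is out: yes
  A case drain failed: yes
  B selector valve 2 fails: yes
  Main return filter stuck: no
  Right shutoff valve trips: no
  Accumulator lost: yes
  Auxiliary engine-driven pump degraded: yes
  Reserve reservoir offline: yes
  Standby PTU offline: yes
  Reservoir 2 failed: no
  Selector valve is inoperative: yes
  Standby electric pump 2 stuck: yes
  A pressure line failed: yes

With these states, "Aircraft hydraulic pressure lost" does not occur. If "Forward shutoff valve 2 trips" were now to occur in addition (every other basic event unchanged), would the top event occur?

Counterfactual: set "Forward shutoff valve 2 trips" to occurred.
Right circuit unavailable [OR]: Auxiliary engine-driven pump degraded=occurs, Selector valve is inoperative=occurs, Main return filter stuck=not → at least one input occurs → occurs.
Standby system down [AND]: Right shutoff valve trips=not, Reserve reservoir offline=occurs, Electric pump trips=occurs → not all inputs occur → does not occur.
PTU path lost [AND]: Standby PTU offline=occurs, Accumulator lost=occurs → all inputs occur → occurs.
System A unavailable [AND]: A pressure line failed=occurs, B engine-driven pump 2 is out=occurs → all inputs occur → occurs.
Left circuit inoperative [AND]: Backup return filter 2 is down=occurs, Forward shutoff valve 2 trips=occurs, Reservoir 2 failed=not → not all inputs occur → does not occur.
System B unavailable [OR]: System A unavailable=occurs, B selector valve 2 fails=occurs, Left circuit inoperative=not → at least one input occurs → occurs.
Right circuit 2 unavailable [AND]: Standby system down=not, PTU path lost=occurs, A case drain failed=occurs, System B unavailable=occurs → not all inputs occur → does not occur.
Aircraft hydraulic pressure lost [AND]: Right circuit unavailable=occurs, Right circuit 2 unavailable=not, Standby electric pump 2 stuck=occurs → not all inputs occur → does not occur.

No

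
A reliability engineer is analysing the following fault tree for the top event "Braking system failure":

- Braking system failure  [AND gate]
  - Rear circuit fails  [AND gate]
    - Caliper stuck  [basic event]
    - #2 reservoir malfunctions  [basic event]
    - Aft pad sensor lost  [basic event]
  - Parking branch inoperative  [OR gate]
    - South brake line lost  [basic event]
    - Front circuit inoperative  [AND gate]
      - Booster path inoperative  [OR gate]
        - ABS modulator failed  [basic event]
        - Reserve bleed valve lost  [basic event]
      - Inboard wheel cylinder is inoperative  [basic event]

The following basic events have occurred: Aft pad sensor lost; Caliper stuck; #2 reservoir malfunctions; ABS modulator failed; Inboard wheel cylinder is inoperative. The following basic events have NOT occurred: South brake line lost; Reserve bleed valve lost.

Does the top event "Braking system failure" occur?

Yes

Rear circuit fails [AND]: Caliper stuck=occurs, #2 reservoir malfunctions=occurs, Aft pad sensor lost=occurs → all inputs occur → occurs.
Booster path inoperative [OR]: ABS modulator failed=occurs, Reserve bleed valve lost=not → at least one input occurs → occurs.
Front circuit inoperative [AND]: Booster path inoperative=occurs, Inboard wheel cylinder is inoperative=occurs → all inputs occur → occurs.
Parking branch inoperative [OR]: South brake line lost=not, Front circuit inoperative=occurs → at least one input occurs → occurs.
Braking system failure [AND]: Rear circuit fails=occurs, Parking branch inoperative=occurs → all inputs occur → occurs.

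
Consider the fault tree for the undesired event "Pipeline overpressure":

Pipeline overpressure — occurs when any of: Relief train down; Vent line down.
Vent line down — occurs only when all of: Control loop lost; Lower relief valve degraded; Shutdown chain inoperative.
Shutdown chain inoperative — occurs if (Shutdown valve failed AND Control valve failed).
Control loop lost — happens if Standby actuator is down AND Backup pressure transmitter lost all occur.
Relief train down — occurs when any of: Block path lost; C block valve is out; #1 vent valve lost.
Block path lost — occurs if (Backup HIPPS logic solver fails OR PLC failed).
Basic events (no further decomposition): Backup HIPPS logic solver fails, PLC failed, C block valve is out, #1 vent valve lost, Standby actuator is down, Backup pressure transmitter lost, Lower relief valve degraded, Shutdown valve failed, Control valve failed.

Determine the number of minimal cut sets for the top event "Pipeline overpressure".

5

Block path lost [OR]: union of children's cut sets → 2 cut set(s).
Relief train down [OR]: union of children's cut sets → 4 cut set(s).
Control loop lost [AND]: one cut set from each child combined → 1 × 1 = 1 cut set(s).
Shutdown chain inoperative [AND]: one cut set from each child combined → 1 × 1 = 1 cut set(s).
Vent line down [AND]: one cut set from each child combined → 1 × 1 × 1 = 1 cut set(s).
Pipeline overpressure [OR]: union of children's cut sets → 5 cut set(s).
Minimal cut sets: {Backup HIPPS logic solver fails}; {PLC failed}; {C block valve is out}; {#1 vent valve lost}; {Backup pressure transmitter lost, Control valve failed, Lower relief valve degraded, Shutdown valve failed, Standby actuator is down}.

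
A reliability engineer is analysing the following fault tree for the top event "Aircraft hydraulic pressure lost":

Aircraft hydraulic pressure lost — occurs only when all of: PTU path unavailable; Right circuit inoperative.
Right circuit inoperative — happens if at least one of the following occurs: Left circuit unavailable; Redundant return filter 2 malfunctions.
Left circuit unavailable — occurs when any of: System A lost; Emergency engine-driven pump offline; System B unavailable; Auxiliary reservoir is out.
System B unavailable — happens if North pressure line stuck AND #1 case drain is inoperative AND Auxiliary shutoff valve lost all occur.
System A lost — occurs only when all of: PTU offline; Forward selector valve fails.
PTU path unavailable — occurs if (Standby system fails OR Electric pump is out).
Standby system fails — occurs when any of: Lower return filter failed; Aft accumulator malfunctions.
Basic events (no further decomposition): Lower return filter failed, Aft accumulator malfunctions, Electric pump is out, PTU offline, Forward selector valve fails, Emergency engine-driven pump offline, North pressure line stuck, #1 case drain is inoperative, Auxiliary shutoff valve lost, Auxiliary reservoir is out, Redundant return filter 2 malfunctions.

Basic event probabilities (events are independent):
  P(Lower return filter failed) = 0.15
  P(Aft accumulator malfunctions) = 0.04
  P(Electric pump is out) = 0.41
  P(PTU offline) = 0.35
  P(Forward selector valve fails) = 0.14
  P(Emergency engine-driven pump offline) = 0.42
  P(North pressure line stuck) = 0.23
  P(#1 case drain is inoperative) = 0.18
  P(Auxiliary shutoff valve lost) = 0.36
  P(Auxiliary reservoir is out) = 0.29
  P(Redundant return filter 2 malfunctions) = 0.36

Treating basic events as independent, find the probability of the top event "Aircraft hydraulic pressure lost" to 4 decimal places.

0.3905

P(Standby system fails) [OR] = 1 − (1−0.15) × (1−0.04) = 0.184000
P(PTU path unavailable) [OR] = 1 − (1−0.184000) × (1−0.41) = 0.518560
P(System A lost) [AND] = 0.35 × 0.14 = 0.049000
P(System B unavailable) [AND] = 0.23 × 0.18 × 0.36 = 0.014904
P(Left circuit unavailable) [OR] = 1 − (1−0.049000) × (1−0.42) × (1−0.014904) × (1−0.29) = 0.614215
P(Right circuit inoperative) [OR] = 1 − (1−0.614215) × (1−0.36) = 0.753098
P(Aircraft hydraulic pressure lost) [AND] = 0.518560 × 0.753098 = 0.390526
Rounded to 4 decimal places: P(Aircraft hydraulic pressure lost) ≈ 0.3905.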